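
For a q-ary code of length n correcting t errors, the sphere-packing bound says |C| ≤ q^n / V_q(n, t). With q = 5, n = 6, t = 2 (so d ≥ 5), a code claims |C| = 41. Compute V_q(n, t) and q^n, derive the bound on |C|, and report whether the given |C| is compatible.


V_q(n, t) = 265, q^n = 15625, Hamming bound = 58, |C| = 41 ≤ bound (satisfied).

Step 1: Compute V_q(n, t) = Σ_{j=0}^2 C(n, j) (q−1)^j.
  j = 0: C(6,0)·(4)^0 = 1·1 = 1.
  j = 1: C(6,1)·(4)^1 = 6·4 = 24.
  j = 2: C(6,2)·(4)^2 = 15·16 = 240.
  V_q(n, t) = 1 + 24 + 240 = 265.
Step 2: q^n = 5^6 = 15625.
Step 3: Hamming bound ⌊q^n / V_q(n,t)⌋ = ⌊15625/265⌋ = 58.
Step 4: Compare |C| = 41 to 58: satisfied.
The claimed |C| lies below the Hamming bound.


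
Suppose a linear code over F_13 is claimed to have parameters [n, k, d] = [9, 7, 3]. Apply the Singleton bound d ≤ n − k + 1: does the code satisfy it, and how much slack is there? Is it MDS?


Singleton RHS = n − k + 1 = 3, slack = 0, bound satisfied, MDS.

Singleton bound: d ≤ n − k + 1.
Here n = 9, k = 7, so n − k + 1 = 3.
Given d = 3, check d ≤ 3: YES.
Slack = (n − k + 1) − d = 0.
The code is MDS (slack = 0).
Description: the claimed parameters are [9, 7, 3]_13; such a code would be MDS (meets Singleton bound).


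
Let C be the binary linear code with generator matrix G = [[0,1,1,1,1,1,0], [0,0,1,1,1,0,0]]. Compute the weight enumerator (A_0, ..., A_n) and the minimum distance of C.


Weight distribution: A_0 = 1, A_2 = 1, A_3 = 1, A_5 = 1. Minimum distance d = 2.

Enumerate all 2^2 = 4 messages m ∈ F_2^2.
For each, compute codeword c = mG in F_2^7, then tally its weight.
  m = 00 → c = 0000000, weight = 0.
  m = 10 → c = 0111110, weight = 5.
  m = 01 → c = 0011100, weight = 3.
  m = 11 → c = 0100010, weight = 2.
Tally weights:
  weight 0: 1 codewords.
  weight 2: 1 codewords.
  weight 3: 1 codewords.
  weight 5: 1 codewords.
Minimum distance d = smallest w > 0 with A_w > 0 = 2.
Sanity: Σ A_w = 4 = 2^2 = 4 ✓.


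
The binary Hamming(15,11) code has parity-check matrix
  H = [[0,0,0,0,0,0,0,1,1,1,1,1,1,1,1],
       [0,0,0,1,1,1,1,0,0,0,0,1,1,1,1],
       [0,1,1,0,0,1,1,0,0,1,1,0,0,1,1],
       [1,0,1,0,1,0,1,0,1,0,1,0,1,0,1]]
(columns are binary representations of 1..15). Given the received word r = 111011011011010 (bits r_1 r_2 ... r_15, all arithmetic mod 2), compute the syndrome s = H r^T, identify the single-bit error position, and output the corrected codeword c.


s = (1, 0, 1, 1)^T, error position = 11, corrected codeword c = 111011011001010

Compute s = H r^T mod 2 one row at a time:
  s_1 = 1 + 1 + 0 + 1 + 1 + 0 + 1 + 0 = 5 ≡ 1 (mod 2).
  s_2 = 0 + 1 + 1 + 0 + 1 + 0 + 1 + 0 = 4 ≡ 0 (mod 2).
  s_3 = 1 + 1 + 1 + 0 + 0 + 1 + 1 + 0 = 5 ≡ 1 (mod 2).
  s_4 = 1 + 1 + 1 + 0 + 1 + 1 + 0 + 0 = 5 ≡ 1 (mod 2).
s = (1, 0, 1, 1)^T — this equals column 11 of H (binary 1011), so error is at position 11.
Correct: flip bit 11 of r = 111011011011010 to get c = 111011011001010.


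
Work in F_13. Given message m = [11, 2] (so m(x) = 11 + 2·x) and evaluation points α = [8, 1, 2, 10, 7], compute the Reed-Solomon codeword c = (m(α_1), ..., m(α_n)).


c = [1, 0, 2, 5, 12]

Message polynomial: m(x) = 11 + 2·x (mod 13).
For each evaluation point α_i, compute m(α_i) mod 13:
  α_1 = 8: Horner steps 2 → 1, so m(8) = 1.
  α_2 = 1: Horner steps 2 → 0, so m(1) = 0.
  α_3 = 2: Horner steps 2 → 2, so m(2) = 2.
  α_4 = 10: Horner steps 2 → 5, so m(10) = 5.
  α_5 = 7: Horner steps 2 → 12, so m(7) = 12.
Codeword c = [1, 0, 2, 5, 12] ∈ F_13^5.


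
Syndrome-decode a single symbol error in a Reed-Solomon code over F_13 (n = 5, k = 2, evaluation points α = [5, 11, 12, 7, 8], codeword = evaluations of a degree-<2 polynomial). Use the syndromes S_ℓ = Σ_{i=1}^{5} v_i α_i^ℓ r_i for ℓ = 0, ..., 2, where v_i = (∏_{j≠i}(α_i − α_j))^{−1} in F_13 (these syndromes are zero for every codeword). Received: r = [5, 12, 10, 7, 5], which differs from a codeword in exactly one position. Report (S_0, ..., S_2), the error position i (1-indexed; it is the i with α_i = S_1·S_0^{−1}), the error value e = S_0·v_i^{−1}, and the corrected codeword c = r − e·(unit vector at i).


S = (4, 7, 9), error at position 1, error magnitude e = 7, c = [11, 12, 10, 7, 5].

Step 1: column multipliers v_i = (∏_{j≠i}(α_i − α_j))^{−1} mod 13.
  i = 1 (α = 5): (5−11)(5−12)(5−7)(5−8) = (−6)·(−7)·(−2)·(−3) = 252 ≡ 5, so v_1 = 5^{−1} = 8 (mod 13).
  i = 2 (α = 11): (11−5)(11−12)(11−7)(11−8) = 6·(−1)·4·3 = −72 ≡ 6, so v_2 = 6^{−1} = 11 (mod 13).
  i = 3 (α = 12): (12−5)(12−11)(12−7)(12−8) = 7·1·5·4 = 140 ≡ 10, so v_3 = 10^{−1} = 4 (mod 13).
  i = 4 (α = 7): (7−5)(7−11)(7−12)(7−8) = 2·(−4)·(−5)·(−1) = −40 ≡ 12, so v_4 = 12^{−1} = 12 (mod 13).
  i = 5 (α = 8): (8−5)(8−11)(8−12)(8−7) = 3·(−3)·(−4)·1 = 36 ≡ 10, so v_5 = 10^{−1} = 4 (mod 13).
  v = [8, 11, 4, 12, 4].
Step 2: syndromes of r = [5, 12, 10, 7, 5] (all sums mod 13).
  S_0 = Σ v_i r_i = 8·5 + 11·12 + 4·10 + 12·7 + 4·5 = 316 ≡ 4.
  S_1 = Σ v_i α_i r_i = 8·5·5 + 11·11·12 + 4·12·10 + 12·7·7 + 4·8·5 = 2880 ≡ 7.
  α_i^2 mod 13 = [12, 4, 1, 10, 12].
  S_2 = Σ v_i α_i^2 r_i = 8·12·5 + 11·4·12 + 4·1·10 + 12·10·7 + 4·12·5 = 2128 ≡ 9.
  S = (4, 7, 9) ≠ 0, so r is not a codeword (an error is present).
Step 3: locate the error. For a single error e at position i, S_ℓ = v_i·e·α_i^ℓ, so α_err = S_1/S_0.
  S_0^{−1} = 4^{−1} = 10 (mod 13), so α_err = 7·10 = 70 ≡ 5 = α_1. Error position i = 1.
  Consistency check: S_2/S_1 = 9·2 = 18 ≡ 5 = α_err ✓ (single-error assumption holds).
Step 4: error magnitude e = S_0/v_1 = S_0·∏_{j≠1}(α_1 − α_j) = 4·5 = 20 ≡ 7 (mod 13).
Step 5: correct position 1: c_1 = r_1 − e = 5 − 7 ≡ 11 (mod 13). Hence c = [11, 12, 10, 7, 5].
  Check: interpolating c through the α_i gives m(x) = 8 + 11·x (degree < 2) with m(α_i) = c_i for every i, so c is indeed a codeword.


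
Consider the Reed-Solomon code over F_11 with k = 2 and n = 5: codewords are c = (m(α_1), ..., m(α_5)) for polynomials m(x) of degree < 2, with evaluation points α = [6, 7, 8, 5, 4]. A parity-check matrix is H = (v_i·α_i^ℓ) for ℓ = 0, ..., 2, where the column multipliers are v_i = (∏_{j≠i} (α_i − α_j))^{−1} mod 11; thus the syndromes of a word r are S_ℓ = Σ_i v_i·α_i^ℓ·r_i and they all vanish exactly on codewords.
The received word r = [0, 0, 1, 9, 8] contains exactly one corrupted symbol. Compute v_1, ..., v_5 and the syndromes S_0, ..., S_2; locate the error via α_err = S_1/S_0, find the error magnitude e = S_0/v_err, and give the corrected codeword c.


S = (3, 7, 9), error at position 1, error magnitude e = 1, c = [10, 0, 1, 9, 8].

Step 1: column multipliers v_i = (∏_{j≠i}(α_i − α_j))^{−1} mod 11.
  i = 1 (α = 6): (6−7)(6−8)(6−5)(6−4) = (−1)·(−2)·1·2 = 4 ≡ 4, so v_1 = 4^{−1} = 3 (mod 11).
  i = 2 (α = 7): (7−6)(7−8)(7−5)(7−4) = 1·(−1)·2·3 = −6 ≡ 5, so v_2 = 5^{−1} = 9 (mod 11).
  i = 3 (α = 8): (8−6)(8−7)(8−5)(8−4) = 2·1·3·4 = 24 ≡ 2, so v_3 = 2^{−1} = 6 (mod 11).
  i = 4 (α = 5): (5−6)(5−7)(5−8)(5−4) = (−1)·(−2)·(−3)·1 = −6 ≡ 5, so v_4 = 5^{−1} = 9 (mod 11).
  i = 5 (α = 4): (4−6)(4−7)(4−8)(4−5) = (−2)·(−3)·(−4)·(−1) = 24 ≡ 2, so v_5 = 2^{−1} = 6 (mod 11).
  v = [3, 9, 6, 9, 6].
Step 2: syndromes of r = [0, 0, 1, 9, 8] (all sums mod 11).
  S_0 = Σ v_i r_i = 3·0 + 9·0 + 6·1 + 9·9 + 6·8 = 135 ≡ 3.
  S_1 = Σ v_i α_i r_i = 3·6·0 + 9·7·0 + 6·8·1 + 9·5·9 + 6·4·8 = 645 ≡ 7.
  α_i^2 mod 11 = [3, 5, 9, 3, 5].
  S_2 = Σ v_i α_i^2 r_i = 3·3·0 + 9·5·0 + 6·9·1 + 9·3·9 + 6·5·8 = 537 ≡ 9.
  S = (3, 7, 9) ≠ 0, so r is not a codeword (an error is present).
Step 3: locate the error. For a single error e at position i, S_ℓ = v_i·e·α_i^ℓ, so α_err = S_1/S_0.
  S_0^{−1} = 3^{−1} = 4 (mod 11), so α_err = 7·4 = 28 ≡ 6 = α_1. Error position i = 1.
  Consistency check: S_2/S_1 = 9·8 = 72 ≡ 6 = α_err ✓ (single-error assumption holds).
Step 4: error magnitude e = S_0/v_1 = S_0·∏_{j≠1}(α_1 − α_j) = 3·4 = 12 ≡ 1 (mod 11).
Step 5: correct position 1: c_1 = r_1 − e = 0 − 1 ≡ 10 (mod 11). Hence c = [10, 0, 1, 9, 8].
  Check: interpolating c through the α_i gives m(x) = 4 + 1·x (degree < 2) with m(α_i) = c_i for every i, so c is indeed a codeword.


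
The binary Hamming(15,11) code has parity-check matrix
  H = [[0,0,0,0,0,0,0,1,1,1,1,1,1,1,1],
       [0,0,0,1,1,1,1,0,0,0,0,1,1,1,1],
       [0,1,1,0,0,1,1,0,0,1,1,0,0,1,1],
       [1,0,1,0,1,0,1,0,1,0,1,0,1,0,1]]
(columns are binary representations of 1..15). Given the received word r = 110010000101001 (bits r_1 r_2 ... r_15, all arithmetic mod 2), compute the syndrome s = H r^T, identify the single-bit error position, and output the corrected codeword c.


s = (1, 1, 1, 1)^T, error position = 15, corrected codeword c = 110010000101000

Compute s = H r^T mod 2 one row at a time:
  s_1 = 0 + 0 + 1 + 0 + 1 + 0 + 0 + 1 = 3 ≡ 1 (mod 2).
  s_2 = 0 + 1 + 0 + 0 + 1 + 0 + 0 + 1 = 3 ≡ 1 (mod 2).
  s_3 = 1 + 0 + 0 + 0 + 1 + 0 + 0 + 1 = 3 ≡ 1 (mod 2).
  s_4 = 1 + 0 + 1 + 0 + 0 + 0 + 0 + 1 = 3 ≡ 1 (mod 2).
s = (1, 1, 1, 1)^T — this equals column 15 of H (binary 1111), so error is at position 15.
Correct: flip bit 15 of r = 110010000101001 to get c = 110010000101000.


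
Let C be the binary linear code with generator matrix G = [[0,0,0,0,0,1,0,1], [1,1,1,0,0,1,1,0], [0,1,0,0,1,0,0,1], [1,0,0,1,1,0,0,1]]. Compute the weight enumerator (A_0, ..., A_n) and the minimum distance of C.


Weight distribution: A_0 = 1, A_2 = 1, A_3 = 3, A_4 = 5, A_5 = 4, A_6 = 1, A_7 = 1. Minimum distance d = 2.

Enumerate all 2^4 = 16 messages m ∈ F_2^4.
For each, compute codeword c = mG in F_2^8, then tally its weight.
  m = 0000 → c = 00000000, weight = 0.
  m = 1000 → c = 00000101, weight = 2.
  m = 0100 → c = 11100110, weight = 5.
  m = 1100 → c = 11100011, weight = 5.
  m = 0010 → c = 01001001, weight = 3.
  m = 1010 → c = 01001100, weight = 3.
  m = 0110 → c = 10101111, weight = 6.
  m = 1110 → c = 10101010, weight = 4.
  m = 0001 → c = 10011001, weight = 4.
  m = 1001 → c = 10011100, weight = 4.
  m = 0101 → c = 01111111, weight = 7.
  m = 1101 → c = 01111010, weight = 5.
  m = 0011 → c = 11010000, weight = 3.
  m = 1011 → c = 11010101, weight = 5.
  m = 0111 → c = 00110110, weight = 4.
  m = 1111 → c = 00110011, weight = 4.
Tally weights:
  weight 0: 1 codewords.
  weight 2: 1 codewords.
  weight 3: 3 codewords.
  weight 4: 5 codewords.
  weight 5: 4 codewords.
  weight 6: 1 codewords.
  weight 7: 1 codewords.
Minimum distance d = smallest w > 0 with A_w > 0 = 2.
Sanity: Σ A_w = 16 = 2^4 = 16 ✓.


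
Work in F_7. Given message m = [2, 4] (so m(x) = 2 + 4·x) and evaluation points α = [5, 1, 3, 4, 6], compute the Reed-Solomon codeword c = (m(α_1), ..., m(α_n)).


c = [1, 6, 0, 4, 5]

Message polynomial: m(x) = 2 + 4·x (mod 7).
For each evaluation point α_i, compute m(α_i) mod 7:
  α_1 = 5: Horner steps 4 → 1, so m(5) = 1.
  α_2 = 1: Horner steps 4 → 6, so m(1) = 6.
  α_3 = 3: Horner steps 4 → 0, so m(3) = 0.
  α_4 = 4: Horner steps 4 → 4, so m(4) = 4.
  α_5 = 6: Horner steps 4 → 5, so m(6) = 5.
Codeword c = [1, 6, 0, 4, 5] ∈ F_7^5.


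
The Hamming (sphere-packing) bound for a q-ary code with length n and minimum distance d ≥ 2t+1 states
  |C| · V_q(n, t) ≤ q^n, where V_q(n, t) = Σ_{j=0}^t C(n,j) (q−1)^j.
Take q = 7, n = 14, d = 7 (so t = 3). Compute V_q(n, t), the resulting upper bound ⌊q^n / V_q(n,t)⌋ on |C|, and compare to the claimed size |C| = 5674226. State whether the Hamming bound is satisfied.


V_q(n, t) = 81985, q^n = 678223072849, Hamming bound = 8272526, |C| = 5674226 ≤ bound (satisfied).

Step 1: Compute V_q(n, t) = Σ_{j=0}^3 C(n, j) (q−1)^j.
  j = 0: C(14,0)·(6)^0 = 1·1 = 1.
  j = 1: C(14,1)·(6)^1 = 14·6 = 84.
  j = 2: C(14,2)·(6)^2 = 91·36 = 3276.
  j = 3: C(14,3)·(6)^3 = 364·216 = 78624.
  V_q(n, t) = 1 + 84 + 3276 + 78624 = 81985.
Step 2: q^n = 7^14 = 678223072849.
Step 3: Hamming bound ⌊q^n / V_q(n,t)⌋ = ⌊678223072849/81985⌋ = 8272526.
Step 4: Compare |C| = 5674226 to 8272526: satisfied.
The claimed |C| lies below the Hamming bound.


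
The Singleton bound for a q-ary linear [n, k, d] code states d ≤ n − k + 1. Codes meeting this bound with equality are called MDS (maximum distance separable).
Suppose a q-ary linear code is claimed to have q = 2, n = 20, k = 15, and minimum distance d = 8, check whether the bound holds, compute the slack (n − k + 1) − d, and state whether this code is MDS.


Singleton RHS = n − k + 1 = 6, slack = -2, bound violated (no such code; not MDS).

Singleton bound: d ≤ n − k + 1.
Here n = 20, k = 15, so n − k + 1 = 6.
Given d = 8, check d ≤ 6: NO.
Slack = (n − k + 1) − d = -2.
The slack is negative: d = 8 exceeds n − k + 1 = 6 by 2, so the Singleton bound is violated and no linear [20, 15, 8]_2 code can exist. In particular it is not MDS (MDS requires d = n − k + 1 exactly).
Description: the claimed parameters are [20, 15, 8]_2; such a code would be impossible (violates the Singleton bound).


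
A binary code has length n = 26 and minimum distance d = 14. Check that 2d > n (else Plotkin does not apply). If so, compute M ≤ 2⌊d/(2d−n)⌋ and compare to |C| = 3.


Plotkin bound M ≤ 14; given |C| = 3 ≤ bound (satisfied).

Check applicability: 2d = 28, n = 26.
2d − n = 2 > 0, so Plotkin applies.
Compute d/(2d−n) = 14/2 ≈ 7.0000.
⌊d/(2d−n)⌋ = 7.
Plotkin bound: M ≤ 2·7 = 14.
Given |C| = 3, check: satisfied.
This |C| is below the Plotkin bound.


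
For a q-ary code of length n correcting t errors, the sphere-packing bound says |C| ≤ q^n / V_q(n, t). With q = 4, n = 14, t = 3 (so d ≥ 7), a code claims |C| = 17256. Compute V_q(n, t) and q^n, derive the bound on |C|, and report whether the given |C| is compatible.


V_q(n, t) = 10690, q^n = 268435456, Hamming bound = 25110, |C| = 17256 ≤ bound (satisfied).

Step 1: Compute V_q(n, t) = Σ_{j=0}^3 C(n, j) (q−1)^j.
  j = 0: C(14,0)·(3)^0 = 1·1 = 1.
  j = 1: C(14,1)·(3)^1 = 14·3 = 42.
  j = 2: C(14,2)·(3)^2 = 91·9 = 819.
  j = 3: C(14,3)·(3)^3 = 364·27 = 9828.
  V_q(n, t) = 1 + 42 + 819 + 9828 = 10690.
Step 2: q^n = 4^14 = 268435456.
Step 3: Hamming bound ⌊q^n / V_q(n,t)⌋ = ⌊268435456/10690⌋ = 25110.
Step 4: Compare |C| = 17256 to 25110: satisfied.
The claimed |C| lies below the Hamming bound.


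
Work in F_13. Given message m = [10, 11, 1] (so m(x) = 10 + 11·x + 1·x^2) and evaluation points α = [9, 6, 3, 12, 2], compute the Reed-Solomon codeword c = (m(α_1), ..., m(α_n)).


c = [8, 8, 0, 0, 10]

Message polynomial: m(x) = 10 + 11·x + 1·x^2 (mod 13).
For each evaluation point α_i, compute m(α_i) mod 13:
  α_1 = 9: Horner steps 1 → 7 → 8, so m(9) = 8.
  α_2 = 6: Horner steps 1 → 4 → 8, so m(6) = 8.
  α_3 = 3: Horner steps 1 → 1 → 0, so m(3) = 0.
  α_4 = 12: Horner steps 1 → 10 → 0, so m(12) = 0.
  α_5 = 2: Horner steps 1 → 0 → 10, so m(2) = 10.
Codeword c = [8, 8, 0, 0, 10] ∈ F_13^5.


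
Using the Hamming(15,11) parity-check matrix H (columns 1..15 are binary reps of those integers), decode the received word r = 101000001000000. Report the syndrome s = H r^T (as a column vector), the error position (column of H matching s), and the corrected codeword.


s = (1, 0, 1, 1)^T, error position = 11, corrected codeword c = 101000001010000

Compute s = H r^T mod 2 one row at a time:
  s_1 = 0 + 1 + 0 + 0 + 0 + 0 + 0 + 0 = 1 ≡ 1 (mod 2).
  s_2 = 0 + 0 + 0 + 0 + 0 + 0 + 0 + 0 = 0 ≡ 0 (mod 2).
  s_3 = 0 + 1 + 0 + 0 + 0 + 0 + 0 + 0 = 1 ≡ 1 (mod 2).
  s_4 = 1 + 1 + 0 + 0 + 1 + 0 + 0 + 0 = 3 ≡ 1 (mod 2).
s = (1, 0, 1, 1)^T — this equals column 11 of H (binary 1011), so error is at position 11.
Correct: flip bit 11 of r = 101000001000000 to get c = 101000001010000.


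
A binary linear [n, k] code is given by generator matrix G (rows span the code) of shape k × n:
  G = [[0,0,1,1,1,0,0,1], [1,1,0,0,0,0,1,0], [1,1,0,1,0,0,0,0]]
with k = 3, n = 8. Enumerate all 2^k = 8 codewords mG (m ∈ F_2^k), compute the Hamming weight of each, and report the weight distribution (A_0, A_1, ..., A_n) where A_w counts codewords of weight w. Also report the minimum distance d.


Weight distribution: A_0 = 1, A_2 = 1, A_3 = 2, A_4 = 2, A_5 = 1, A_7 = 1. Minimum distance d = 2.

Enumerate all 2^3 = 8 messages m ∈ F_2^3.
For each, compute codeword c = mG in F_2^8, then tally its weight.
  m = 000 → c = 00000000, weight = 0.
  m = 100 → c = 00111001, weight = 4.
  m = 010 → c = 11000010, weight = 3.
  m = 110 → c = 11111011, weight = 7.
  m = 001 → c = 11010000, weight = 3.
  m = 101 → c = 11101001, weight = 5.
  m = 011 → c = 00010010, weight = 2.
  m = 111 → c = 00101011, weight = 4.
Tally weights:
  weight 0: 1 codewords.
  weight 2: 1 codewords.
  weight 3: 2 codewords.
  weight 4: 2 codewords.
  weight 5: 1 codewords.
  weight 7: 1 codewords.
Minimum distance d = smallest w > 0 with A_w > 0 = 2.
Sanity: Σ A_w = 8 = 2^3 = 8 ✓.


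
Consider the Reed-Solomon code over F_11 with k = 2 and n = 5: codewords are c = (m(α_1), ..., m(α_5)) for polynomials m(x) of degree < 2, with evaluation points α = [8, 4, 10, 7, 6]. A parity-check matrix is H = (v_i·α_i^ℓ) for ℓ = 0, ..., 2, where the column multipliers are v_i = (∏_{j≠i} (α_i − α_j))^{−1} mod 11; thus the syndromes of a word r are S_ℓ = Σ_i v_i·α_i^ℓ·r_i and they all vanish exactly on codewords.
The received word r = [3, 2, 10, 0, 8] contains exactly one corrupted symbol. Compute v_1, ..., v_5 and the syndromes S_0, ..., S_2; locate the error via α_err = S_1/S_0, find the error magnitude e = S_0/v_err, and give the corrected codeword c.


S = (1, 10, 1), error at position 3, error magnitude e = 1, c = [3, 2, 9, 0, 8].

Step 1: column multipliers v_i = (∏_{j≠i}(α_i − α_j))^{−1} mod 11.
  i = 1 (α = 8): (8−4)(8−10)(8−7)(8−6) = 4·(−2)·1·2 = −16 ≡ 6, so v_1 = 6^{−1} = 2 (mod 11).
  i = 2 (α = 4): (4−8)(4−10)(4−7)(4−6) = (−4)·(−6)·(−3)·(−2) = 144 ≡ 1, so v_2 = 1^{−1} = 1 (mod 11).
  i = 3 (α = 10): (10−8)(10−4)(10−7)(10−6) = 2·6·3·4 = 144 ≡ 1, so v_3 = 1^{−1} = 1 (mod 11).
  i = 4 (α = 7): (7−8)(7−4)(7−10)(7−6) = (−1)·3·(−3)·1 = 9 ≡ 9, so v_4 = 9^{−1} = 5 (mod 11).
  i = 5 (α = 6): (6−8)(6−4)(6−10)(6−7) = (−2)·2·(−4)·(−1) = −16 ≡ 6, so v_5 = 6^{−1} = 2 (mod 11).
  v = [2, 1, 1, 5, 2].
Step 2: syndromes of r = [3, 2, 10, 0, 8] (all sums mod 11).
  S_0 = Σ v_i r_i = 2·3 + 1·2 + 1·10 + 5·0 + 2·8 = 34 ≡ 1.
  S_1 = Σ v_i α_i r_i = 2·8·3 + 1·4·2 + 1·10·10 + 5·7·0 + 2·6·8 = 252 ≡ 10.
  α_i^2 mod 11 = [9, 5, 1, 5, 3].
  S_2 = Σ v_i α_i^2 r_i = 2·9·3 + 1·5·2 + 1·1·10 + 5·5·0 + 2·3·8 = 122 ≡ 1.
  S = (1, 10, 1) ≠ 0, so r is not a codeword (an error is present).
Step 3: locate the error. For a single error e at position i, S_ℓ = v_i·e·α_i^ℓ, so α_err = S_1/S_0.
  S_0^{−1} = 1^{−1} = 1 (mod 11), so α_err = 10·1 = 10 ≡ 10 = α_3. Error position i = 3.
  Consistency check: S_2/S_1 = 1·10 = 10 ≡ 10 = α_err ✓ (single-error assumption holds).
Step 4: error magnitude e = S_0/v_3 = S_0·∏_{j≠3}(α_3 − α_j) = 1·1 = 1 ≡ 1 (mod 11).
Step 5: correct position 3: c_3 = r_3 − e = 10 − 1 ≡ 9 (mod 11). Hence c = [3, 2, 9, 0, 8].
  Check: interpolating c through the α_i gives m(x) = 1 + 3·x (degree < 2) with m(α_i) = c_i for every i, so c is indeed a codeword.


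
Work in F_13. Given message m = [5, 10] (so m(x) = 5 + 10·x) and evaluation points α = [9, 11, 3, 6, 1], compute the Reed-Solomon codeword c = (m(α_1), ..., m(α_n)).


c = [4, 11, 9, 0, 2]

Message polynomial: m(x) = 5 + 10·x (mod 13).
For each evaluation point α_i, compute m(α_i) mod 13:
  α_1 = 9: Horner steps 10 → 4, so m(9) = 4.
  α_2 = 11: Horner steps 10 → 11, so m(11) = 11.
  α_3 = 3: Horner steps 10 → 9, so m(3) = 9.
  α_4 = 6: Horner steps 10 → 0, so m(6) = 0.
  α_5 = 1: Horner steps 10 → 2, so m(1) = 2.
Codeword c = [4, 11, 9, 0, 2] ∈ F_13^5.


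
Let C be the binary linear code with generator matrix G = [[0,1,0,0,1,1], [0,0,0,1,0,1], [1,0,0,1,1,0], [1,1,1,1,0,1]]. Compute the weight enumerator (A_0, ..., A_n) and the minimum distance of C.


Weight distribution: A_0 = 1, A_1 = 1, A_2 = 2, A_3 = 6, A_4 = 5, A_5 = 1. Minimum distance d = 1.

Enumerate all 2^4 = 16 messages m ∈ F_2^4.
For each, compute codeword c = mG in F_2^6, then tally its weight.
  m = 0000 → c = 000000, weight = 0.
  m = 1000 → c = 010011, weight = 3.
  m = 0100 → c = 000101, weight = 2.
  m = 1100 → c = 010110, weight = 3.
  m = 0010 → c = 100110, weight = 3.
  m = 1010 → c = 110101, weight = 4.
  m = 0110 → c = 100011, weight = 3.
  m = 1110 → c = 110000, weight = 2.
  m = 0001 → c = 111101, weight = 5.
  m = 1001 → c = 101110, weight = 4.
  m = 0101 → c = 111000, weight = 3.
  m = 1101 → c = 101011, weight = 4.
  m = 0011 → c = 011011, weight = 4.
  m = 1011 → c = 001000, weight = 1.
  m = 0111 → c = 011110, weight = 4.
  m = 1111 → c = 001101, weight = 3.
Tally weights:
  weight 0: 1 codewords.
  weight 1: 1 codewords.
  weight 2: 2 codewords.
  weight 3: 6 codewords.
  weight 4: 5 codewords.
  weight 5: 1 codewords.
Minimum distance d = smallest w > 0 with A_w > 0 = 1.
Sanity: Σ A_w = 16 = 2^4 = 16 ✓.


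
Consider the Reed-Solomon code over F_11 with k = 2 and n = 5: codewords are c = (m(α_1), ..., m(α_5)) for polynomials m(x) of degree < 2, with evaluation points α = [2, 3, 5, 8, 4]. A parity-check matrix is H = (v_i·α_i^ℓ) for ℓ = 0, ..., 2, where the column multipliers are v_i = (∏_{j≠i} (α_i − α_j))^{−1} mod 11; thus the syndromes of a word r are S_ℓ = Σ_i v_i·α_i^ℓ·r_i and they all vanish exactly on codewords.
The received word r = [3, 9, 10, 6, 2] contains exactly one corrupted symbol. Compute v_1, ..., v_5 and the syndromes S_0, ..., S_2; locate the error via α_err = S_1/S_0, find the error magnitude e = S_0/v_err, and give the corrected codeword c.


S = (8, 10, 7), error at position 5, error magnitude e = 9, c = [3, 9, 10, 6, 4].

Step 1: column multipliers v_i = (∏_{j≠i}(α_i − α_j))^{−1} mod 11.
  i = 1 (α = 2): (2−3)(2−5)(2−8)(2−4) = (−1)·(−3)·(−6)·(−2) = 36 ≡ 3, so v_1 = 3^{−1} = 4 (mod 11).
  i = 2 (α = 3): (3−2)(3−5)(3−8)(3−4) = 1·(−2)·(−5)·(−1) = −10 ≡ 1, so v_2 = 1^{−1} = 1 (mod 11).
  i = 3 (α = 5): (5−2)(5−3)(5−8)(5−4) = 3·2·(−3)·1 = −18 ≡ 4, so v_3 = 4^{−1} = 3 (mod 11).
  i = 4 (α = 8): (8−2)(8−3)(8−5)(8−4) = 6·5·3·4 = 360 ≡ 8, so v_4 = 8^{−1} = 7 (mod 11).
  i = 5 (α = 4): (4−2)(4−3)(4−5)(4−8) = 2·1·(−1)·(−4) = 8 ≡ 8, so v_5 = 8^{−1} = 7 (mod 11).
  v = [4, 1, 3, 7, 7].
Step 2: syndromes of r = [3, 9, 10, 6, 2] (all sums mod 11).
  S_0 = Σ v_i r_i = 4·3 + 1·9 + 3·10 + 7·6 + 7·2 = 107 ≡ 8.
  S_1 = Σ v_i α_i r_i = 4·2·3 + 1·3·9 + 3·5·10 + 7·8·6 + 7·4·2 = 593 ≡ 10.
  α_i^2 mod 11 = [4, 9, 3, 9, 5].
  S_2 = Σ v_i α_i^2 r_i = 4·4·3 + 1·9·9 + 3·3·10 + 7·9·6 + 7·5·2 = 667 ≡ 7.
  S = (8, 10, 7) ≠ 0, so r is not a codeword (an error is present).
Step 3: locate the error. For a single error e at position i, S_ℓ = v_i·e·α_i^ℓ, so α_err = S_1/S_0.
  S_0^{−1} = 8^{−1} = 7 (mod 11), so α_err = 10·7 = 70 ≡ 4 = α_5. Error position i = 5.
  Consistency check: S_2/S_1 = 7·10 = 70 ≡ 4 = α_err ✓ (single-error assumption holds).
Step 4: error magnitude e = S_0/v_5 = S_0·∏_{j≠5}(α_5 − α_j) = 8·8 = 64 ≡ 9 (mod 11).
Step 5: correct position 5: c_5 = r_5 − e = 2 − 9 ≡ 4 (mod 11). Hence c = [3, 9, 10, 6, 4].
  Check: interpolating c through the α_i gives m(x) = 2 + 6·x (degree < 2) with m(α_i) = c_i for every i, so c is indeed a codeword.


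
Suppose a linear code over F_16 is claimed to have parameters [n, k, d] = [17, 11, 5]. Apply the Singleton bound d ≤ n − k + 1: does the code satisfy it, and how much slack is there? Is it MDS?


Singleton RHS = n − k + 1 = 7, slack = 2, bound satisfied, not MDS.

Singleton bound: d ≤ n − k + 1.
Here n = 17, k = 11, so n − k + 1 = 7.
Given d = 5, check d ≤ 7: YES.
Slack = (n − k + 1) − d = 2.
The code is NOT MDS (slack = 2 > 0).
Description: the claimed parameters are [17, 11, 5]_16; such a code would be non-MDS.


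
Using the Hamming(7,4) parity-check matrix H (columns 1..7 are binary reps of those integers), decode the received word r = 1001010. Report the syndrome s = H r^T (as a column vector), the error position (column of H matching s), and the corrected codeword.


s = (0, 1, 1)^T, error position = 3, corrected codeword c = 1011010

Compute s = H r^T mod 2 one row at a time:
  s_1 = 1 + 0 + 1 + 0 = 2 ≡ 0 (mod 2).
  s_2 = 0 + 0 + 1 + 0 = 1 ≡ 1 (mod 2).
  s_3 = 1 + 0 + 0 + 0 = 1 ≡ 1 (mod 2).
s = (0, 1, 1)^T — this equals column 3 of H (binary 011), so error is at position 3.
Correct: flip bit 3 of r = 1001010 to get c = 1011010.


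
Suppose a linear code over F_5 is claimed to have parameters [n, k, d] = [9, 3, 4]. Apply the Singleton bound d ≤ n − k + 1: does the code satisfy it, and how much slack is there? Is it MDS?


Singleton RHS = n − k + 1 = 7, slack = 3, bound satisfied, not MDS.

Singleton bound: d ≤ n − k + 1.
Here n = 9, k = 3, so n − k + 1 = 7.
Given d = 4, check d ≤ 7: YES.
Slack = (n − k + 1) − d = 3.
The code is NOT MDS (slack = 3 > 0).
Description: the claimed parameters are [9, 3, 4]_5; such a code would be non-MDS.


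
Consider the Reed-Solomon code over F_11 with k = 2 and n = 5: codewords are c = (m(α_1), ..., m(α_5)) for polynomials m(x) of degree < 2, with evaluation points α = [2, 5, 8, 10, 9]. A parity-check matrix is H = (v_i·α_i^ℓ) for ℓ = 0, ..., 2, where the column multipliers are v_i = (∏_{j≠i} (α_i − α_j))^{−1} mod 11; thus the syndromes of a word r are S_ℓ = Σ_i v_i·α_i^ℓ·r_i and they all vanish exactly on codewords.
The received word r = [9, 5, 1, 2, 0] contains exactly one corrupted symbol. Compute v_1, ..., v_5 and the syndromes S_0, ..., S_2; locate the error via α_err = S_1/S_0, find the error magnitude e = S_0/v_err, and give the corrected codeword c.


S = (3, 5, 1), error at position 5, error magnitude e = 4, c = [9, 5, 1, 2, 7].

Step 1: column multipliers v_i = (∏_{j≠i}(α_i − α_j))^{−1} mod 11.
  i = 1 (α = 2): (2−5)(2−8)(2−10)(2−9) = (−3)·(−6)·(−8)·(−7) = 1008 ≡ 7, so v_1 = 7^{−1} = 8 (mod 11).
  i = 2 (α = 5): (5−2)(5−8)(5−10)(5−9) = 3·(−3)·(−5)·(−4) = −180 ≡ 7, so v_2 = 7^{−1} = 8 (mod 11).
  i = 3 (α = 8): (8−2)(8−5)(8−10)(8−9) = 6·3·(−2)·(−1) = 36 ≡ 3, so v_3 = 3^{−1} = 4 (mod 11).
  i = 4 (α = 10): (10−2)(10−5)(10−8)(10−9) = 8·5·2·1 = 80 ≡ 3, so v_4 = 3^{−1} = 4 (mod 11).
  i = 5 (α = 9): (9−2)(9−5)(9−8)(9−10) = 7·4·1·(−1) = −28 ≡ 5, so v_5 = 5^{−1} = 9 (mod 11).
  v = [8, 8, 4, 4, 9].
Step 2: syndromes of r = [9, 5, 1, 2, 0] (all sums mod 11).
  S_0 = Σ v_i r_i = 8·9 + 8·5 + 4·1 + 4·2 + 9·0 = 124 ≡ 3.
  S_1 = Σ v_i α_i r_i = 8·2·9 + 8·5·5 + 4·8·1 + 4·10·2 + 9·9·0 = 456 ≡ 5.
  α_i^2 mod 11 = [4, 3, 9, 1, 4].
  S_2 = Σ v_i α_i^2 r_i = 8·4·9 + 8·3·5 + 4·9·1 + 4·1·2 + 9·4·0 = 452 ≡ 1.
  S = (3, 5, 1) ≠ 0, so r is not a codeword (an error is present).
Step 3: locate the error. For a single error e at position i, S_ℓ = v_i·e·α_i^ℓ, so α_err = S_1/S_0.
  S_0^{−1} = 3^{−1} = 4 (mod 11), so α_err = 5·4 = 20 ≡ 9 = α_5. Error position i = 5.
  Consistency check: S_2/S_1 = 1·9 = 9 ≡ 9 = α_err ✓ (single-error assumption holds).
Step 4: error magnitude e = S_0/v_5 = S_0·∏_{j≠5}(α_5 − α_j) = 3·5 = 15 ≡ 4 (mod 11).
Step 5: correct position 5: c_5 = r_5 − e = 0 − 4 ≡ 7 (mod 11). Hence c = [9, 5, 1, 2, 7].
  Check: interpolating c through the α_i gives m(x) = 8 + 6·x (degree < 2) with m(α_i) = c_i for every i, so c is indeed a codeword.


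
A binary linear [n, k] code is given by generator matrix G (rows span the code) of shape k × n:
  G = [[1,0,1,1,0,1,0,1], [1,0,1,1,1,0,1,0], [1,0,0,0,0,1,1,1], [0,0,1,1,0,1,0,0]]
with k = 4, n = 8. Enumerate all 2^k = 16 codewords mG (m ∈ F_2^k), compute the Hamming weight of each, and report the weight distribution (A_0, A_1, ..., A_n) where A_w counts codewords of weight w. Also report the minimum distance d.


Weight distribution: A_0 = 1, A_2 = 4, A_3 = 2, A_4 = 3, A_5 = 6. Minimum distance d = 2.

Enumerate all 2^4 = 16 messages m ∈ F_2^4.
For each, compute codeword c = mG in F_2^8, then tally its weight.
  m = 0000 → c = 00000000, weight = 0.
  m = 1000 → c = 10110101, weight = 5.
  m = 0100 → c = 10111010, weight = 5.
  m = 1100 → c = 00001111, weight = 4.
  m = 0010 → c = 10000111, weight = 4.
  m = 1010 → c = 00110010, weight = 3.
  m = 0110 → c = 00111101, weight = 5.
  m = 1110 → c = 10001000, weight = 2.
  m = 0001 → c = 00110100, weight = 3.
  m = 1001 → c = 10000001, weight = 2.
  m = 0101 → c = 10001110, weight = 4.
  m = 1101 → c = 00111011, weight = 5.
  m = 0011 → c = 10110011, weight = 5.
  m = 1011 → c = 00000110, weight = 2.
  m = 0111 → c = 00001001, weight = 2.
  m = 1111 → c = 10111100, weight = 5.
Tally weights:
  weight 0: 1 codewords.
  weight 2: 4 codewords.
  weight 3: 2 codewords.
  weight 4: 3 codewords.
  weight 5: 6 codewords.
Minimum distance d = smallest w > 0 with A_w > 0 = 2.
Sanity: Σ A_w = 16 = 2^4 = 16 ✓.


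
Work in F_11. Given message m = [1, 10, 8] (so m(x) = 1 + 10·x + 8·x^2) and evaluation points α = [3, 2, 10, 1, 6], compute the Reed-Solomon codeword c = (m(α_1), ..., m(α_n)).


c = [4, 9, 10, 8, 8]

Message polynomial: m(x) = 1 + 10·x + 8·x^2 (mod 11).
For each evaluation point α_i, compute m(α_i) mod 11:
  α_1 = 3: Horner steps 8 → 1 → 4, so m(3) = 4.
  α_2 = 2: Horner steps 8 → 4 → 9, so m(2) = 9.
  α_3 = 10: Horner steps 8 → 2 → 10, so m(10) = 10.
  α_4 = 1: Horner steps 8 → 7 → 8, so m(1) = 8.
  α_5 = 6: Horner steps 8 → 3 → 8, so m(6) = 8.
Codeword c = [4, 9, 10, 8, 8] ∈ F_11^5.


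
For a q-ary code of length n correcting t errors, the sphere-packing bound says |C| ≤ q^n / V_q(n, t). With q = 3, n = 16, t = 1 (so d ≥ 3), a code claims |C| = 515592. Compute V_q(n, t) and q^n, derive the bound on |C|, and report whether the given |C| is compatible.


V_q(n, t) = 33, q^n = 43046721, Hamming bound = 1304446, |C| = 515592 ≤ bound (satisfied).

Step 1: Compute V_q(n, t) = Σ_{j=0}^1 C(n, j) (q−1)^j.
  j = 0: C(16,0)·(2)^0 = 1·1 = 1.
  j = 1: C(16,1)·(2)^1 = 16·2 = 32.
  V_q(n, t) = 1 + 32 = 33.
Step 2: q^n = 3^16 = 43046721.
Step 3: Hamming bound ⌊q^n / V_q(n,t)⌋ = ⌊43046721/33⌋ = 1304446.
Step 4: Compare |C| = 515592 to 1304446: satisfied.
The claimed |C| lies below the Hamming bound.


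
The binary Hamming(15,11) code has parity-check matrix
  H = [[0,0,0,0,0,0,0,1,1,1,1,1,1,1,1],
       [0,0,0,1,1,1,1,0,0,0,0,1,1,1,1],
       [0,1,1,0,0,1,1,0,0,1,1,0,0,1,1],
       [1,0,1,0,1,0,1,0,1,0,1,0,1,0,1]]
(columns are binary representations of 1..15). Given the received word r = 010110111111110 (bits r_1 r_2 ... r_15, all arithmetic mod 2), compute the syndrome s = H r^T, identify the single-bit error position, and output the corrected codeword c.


s = (1, 0, 1, 1)^T, error position = 11, corrected codeword c = 010110111101110

Compute s = H r^T mod 2 one row at a time:
  s_1 = 1 + 1 + 1 + 1 + 1 + 1 + 1 + 0 = 7 ≡ 1 (mod 2).
  s_2 = 1 + 1 + 0 + 1 + 1 + 1 + 1 + 0 = 6 ≡ 0 (mod 2).
  s_3 = 1 + 0 + 0 + 1 + 1 + 1 + 1 + 0 = 5 ≡ 1 (mod 2).
  s_4 = 0 + 0 + 1 + 1 + 1 + 1 + 1 + 0 = 5 ≡ 1 (mod 2).
s = (1, 0, 1, 1)^T — this equals column 11 of H (binary 1011), so error is at position 11.
Correct: flip bit 11 of r = 010110111111110 to get c = 010110111101110.


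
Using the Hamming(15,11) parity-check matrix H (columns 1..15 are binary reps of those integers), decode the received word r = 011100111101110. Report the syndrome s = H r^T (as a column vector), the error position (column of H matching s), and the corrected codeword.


s = (0, 1, 1, 0)^T, error position = 6, corrected codeword c = 011101111101110

Compute s = H r^T mod 2 one row at a time:
  s_1 = 1 + 1 + 1 + 0 + 1 + 1 + 1 + 0 = 6 ≡ 0 (mod 2).
  s_2 = 1 + 0 + 0 + 1 + 1 + 1 + 1 + 0 = 5 ≡ 1 (mod 2).
  s_3 = 1 + 1 + 0 + 1 + 1 + 0 + 1 + 0 = 5 ≡ 1 (mod 2).
  s_4 = 0 + 1 + 0 + 1 + 1 + 0 + 1 + 0 = 4 ≡ 0 (mod 2).
s = (0, 1, 1, 0)^T — this equals column 6 of H (binary 0110), so error is at position 6.
Correct: flip bit 6 of r = 011100111101110 to get c = 011101111101110.


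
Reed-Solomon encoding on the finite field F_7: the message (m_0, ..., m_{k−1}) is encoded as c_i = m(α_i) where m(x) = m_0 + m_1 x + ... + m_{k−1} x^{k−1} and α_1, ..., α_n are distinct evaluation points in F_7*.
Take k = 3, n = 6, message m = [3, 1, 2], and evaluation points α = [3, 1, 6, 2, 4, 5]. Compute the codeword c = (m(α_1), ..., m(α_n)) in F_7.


c = [3, 6, 4, 6, 4, 2]

Message polynomial: m(x) = 3 + 1·x + 2·x^2 (mod 7).
For each evaluation point α_i, compute m(α_i) mod 7:
  α_1 = 3: Horner steps 2 → 0 → 3, so m(3) = 3.
  α_2 = 1: Horner steps 2 → 3 → 6, so m(1) = 6.
  α_3 = 6: Horner steps 2 → 6 → 4, so m(6) = 4.
  α_4 = 2: Horner steps 2 → 5 → 6, so m(2) = 6.
  α_5 = 4: Horner steps 2 → 2 → 4, so m(4) = 4.
  α_6 = 5: Horner steps 2 → 4 → 2, so m(5) = 2.
Codeword c = [3, 6, 4, 6, 4, 2] ∈ F_7^6.


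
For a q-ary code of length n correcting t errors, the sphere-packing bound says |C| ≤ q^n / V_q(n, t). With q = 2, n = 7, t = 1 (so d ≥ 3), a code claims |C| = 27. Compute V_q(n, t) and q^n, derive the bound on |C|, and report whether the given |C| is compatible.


V_q(n, t) = 8, q^n = 128, Hamming bound = 16, |C| = 27 > bound (violated).

Step 1: Compute V_q(n, t) = Σ_{j=0}^1 C(n, j) (q−1)^j.
  j = 0: C(7,0)·(1)^0 = 1·1 = 1.
  j = 1: C(7,1)·(1)^1 = 7·1 = 7.
  V_q(n, t) = 1 + 7 = 8.
Step 2: q^n = 2^7 = 128.
Step 3: Hamming bound ⌊q^n / V_q(n,t)⌋ = ⌊128/8⌋ = 16.
Step 4: Compare |C| = 27 to 16: violated.
The claimed |C| lies above the Hamming bound, so no 2-ary code of length 7 with d ≥ 3 can have 27 codewords.


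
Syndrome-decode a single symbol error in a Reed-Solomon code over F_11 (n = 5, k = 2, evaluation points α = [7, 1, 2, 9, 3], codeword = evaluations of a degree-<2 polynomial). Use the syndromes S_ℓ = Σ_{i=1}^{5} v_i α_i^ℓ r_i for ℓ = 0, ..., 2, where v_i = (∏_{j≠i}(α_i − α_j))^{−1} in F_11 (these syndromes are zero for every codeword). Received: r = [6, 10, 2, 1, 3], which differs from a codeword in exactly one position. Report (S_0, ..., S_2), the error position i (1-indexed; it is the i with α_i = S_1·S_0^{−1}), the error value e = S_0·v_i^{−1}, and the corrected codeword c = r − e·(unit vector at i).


S = (5, 4, 1), error at position 5, error magnitude e = 9, c = [6, 10, 2, 1, 5].

Step 1: column multipliers v_i = (∏_{j≠i}(α_i − α_j))^{−1} mod 11.
  i = 1 (α = 7): (7−1)(7−2)(7−9)(7−3) = 6·5·(−2)·4 = −240 ≡ 2, so v_1 = 2^{−1} = 6 (mod 11).
  i = 2 (α = 1): (1−7)(1−2)(1−9)(1−3) = (−6)·(−1)·(−8)·(−2) = 96 ≡ 8, so v_2 = 8^{−1} = 7 (mod 11).
  i = 3 (α = 2): (2−7)(2−1)(2−9)(2−3) = (−5)·1·(−7)·(−1) = −35 ≡ 9, so v_3 = 9^{−1} = 5 (mod 11).
  i = 4 (α = 9): (9−7)(9−1)(9−2)(9−3) = 2·8·7·6 = 672 ≡ 1, so v_4 = 1^{−1} = 1 (mod 11).
  i = 5 (α = 3): (3−7)(3−1)(3−2)(3−9) = (−4)·2·1·(−6) = 48 ≡ 4, so v_5 = 4^{−1} = 3 (mod 11).
  v = [6, 7, 5, 1, 3].
Step 2: syndromes of r = [6, 10, 2, 1, 3] (all sums mod 11).
  S_0 = Σ v_i r_i = 6·6 + 7·10 + 5·2 + 1·1 + 3·3 = 126 ≡ 5.
  S_1 = Σ v_i α_i r_i = 6·7·6 + 7·1·10 + 5·2·2 + 1·9·1 + 3·3·3 = 378 ≡ 4.
  α_i^2 mod 11 = [5, 1, 4, 4, 9].
  S_2 = Σ v_i α_i^2 r_i = 6·5·6 + 7·1·10 + 5·4·2 + 1·4·1 + 3·9·3 = 375 ≡ 1.
  S = (5, 4, 1) ≠ 0, so r is not a codeword (an error is present).
Step 3: locate the error. For a single error e at position i, S_ℓ = v_i·e·α_i^ℓ, so α_err = S_1/S_0.
  S_0^{−1} = 5^{−1} = 9 (mod 11), so α_err = 4·9 = 36 ≡ 3 = α_5. Error position i = 5.
  Consistency check: S_2/S_1 = 1·3 = 3 ≡ 3 = α_err ✓ (single-error assumption holds).
Step 4: error magnitude e = S_0/v_5 = S_0·∏_{j≠5}(α_5 − α_j) = 5·4 = 20 ≡ 9 (mod 11).
Step 5: correct position 5: c_5 = r_5 − e = 3 − 9 ≡ 5 (mod 11). Hence c = [6, 10, 2, 1, 5].
  Check: interpolating c through the α_i gives m(x) = 7 + 3·x (degree < 2) with m(α_i) = c_i for every i, so c is indeed a codeword.


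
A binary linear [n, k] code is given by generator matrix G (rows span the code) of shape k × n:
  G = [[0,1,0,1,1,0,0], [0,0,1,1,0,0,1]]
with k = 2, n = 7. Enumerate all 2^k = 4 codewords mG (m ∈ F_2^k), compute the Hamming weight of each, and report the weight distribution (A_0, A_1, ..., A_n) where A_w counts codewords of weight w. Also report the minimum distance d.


Weight distribution: A_0 = 1, A_3 = 2, A_4 = 1. Minimum distance d = 3.

Enumerate all 2^2 = 4 messages m ∈ F_2^2.
For each, compute codeword c = mG in F_2^7, then tally its weight.
  m = 00 → c = 0000000, weight = 0.
  m = 10 → c = 0101100, weight = 3.
  m = 01 → c = 0011001, weight = 3.
  m = 11 → c = 0110101, weight = 4.
Tally weights:
  weight 0: 1 codewords.
  weight 3: 2 codewords.
  weight 4: 1 codewords.
Minimum distance d = smallest w > 0 with A_w > 0 = 3.
Sanity: Σ A_w = 4 = 2^2 = 4 ✓.


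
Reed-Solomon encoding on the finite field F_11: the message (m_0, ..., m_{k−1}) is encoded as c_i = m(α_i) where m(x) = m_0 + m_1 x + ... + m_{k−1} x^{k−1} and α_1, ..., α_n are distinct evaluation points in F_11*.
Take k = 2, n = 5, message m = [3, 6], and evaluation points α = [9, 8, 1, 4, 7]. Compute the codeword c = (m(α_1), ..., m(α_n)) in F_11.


c = [2, 7, 9, 5, 1]

Message polynomial: m(x) = 3 + 6·x (mod 11).
For each evaluation point α_i, compute m(α_i) mod 11:
  α_1 = 9: Horner steps 6 → 2, so m(9) = 2.
  α_2 = 8: Horner steps 6 → 7, so m(8) = 7.
  α_3 = 1: Horner steps 6 → 9, so m(1) = 9.
  α_4 = 4: Horner steps 6 → 5, so m(4) = 5.
  α_5 = 7: Horner steps 6 → 1, so m(7) = 1.
Codeword c = [2, 7, 9, 5, 1] ∈ F_11^5.


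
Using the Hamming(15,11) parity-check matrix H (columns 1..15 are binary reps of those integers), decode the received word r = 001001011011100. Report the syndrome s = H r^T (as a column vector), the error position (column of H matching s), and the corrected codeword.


s = (1, 1, 1, 0)^T, error position = 14, corrected codeword c = 001001011011110

Compute s = H r^T mod 2 one row at a time:
  s_1 = 1 + 1 + 0 + 1 + 1 + 1 + 0 + 0 = 5 ≡ 1 (mod 2).
  s_2 = 0 + 0 + 1 + 0 + 1 + 1 + 0 + 0 = 3 ≡ 1 (mod 2).
  s_3 = 0 + 1 + 1 + 0 + 0 + 1 + 0 + 0 = 3 ≡ 1 (mod 2).
  s_4 = 0 + 1 + 0 + 0 + 1 + 1 + 1 + 0 = 4 ≡ 0 (mod 2).
s = (1, 1, 1, 0)^T — this equals column 14 of H (binary 1110), so error is at position 14.
Correct: flip bit 14 of r = 001001011011100 to get c = 001001011011110.


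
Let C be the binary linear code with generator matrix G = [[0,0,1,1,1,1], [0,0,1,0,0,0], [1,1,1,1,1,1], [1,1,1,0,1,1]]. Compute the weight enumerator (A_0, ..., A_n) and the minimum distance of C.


Weight distribution: A_0 = 1, A_1 = 2, A_2 = 3, A_3 = 4, A_4 = 3, A_5 = 2, A_6 = 1. Minimum distance d = 1.

Enumerate all 2^4 = 16 messages m ∈ F_2^4.
For each, compute codeword c = mG in F_2^6, then tally its weight.
  m = 0000 → c = 000000, weight = 0.
  m = 1000 → c = 001111, weight = 4.
  m = 0100 → c = 001000, weight = 1.
  m = 1100 → c = 000111, weight = 3.
  m = 0010 → c = 111111, weight = 6.
  m = 1010 → c = 110000, weight = 2.
  m = 0110 → c = 110111, weight = 5.
  m = 1110 → c = 111000, weight = 3.
  m = 0001 → c = 111011, weight = 5.
  m = 1001 → c = 110100, weight = 3.
  m = 0101 → c = 110011, weight = 4.
  m = 1101 → c = 111100, weight = 4.
  m = 0011 → c = 000100, weight = 1.
  m = 1011 → c = 001011, weight = 3.
  m = 0111 → c = 001100, weight = 2.
  m = 1111 → c = 000011, weight = 2.
Tally weights:
  weight 0: 1 codewords.
  weight 1: 2 codewords.
  weight 2: 3 codewords.
  weight 3: 4 codewords.
  weight 4: 3 codewords.
  weight 5: 2 codewords.
  weight 6: 1 codewords.
Minimum distance d = smallest w > 0 with A_w > 0 = 1.
Sanity: Σ A_w = 16 = 2^4 = 16 ✓.
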